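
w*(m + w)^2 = m^2*w + 2*m*w^2 + w^3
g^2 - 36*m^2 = (g - 6*m)*(g + 6*m)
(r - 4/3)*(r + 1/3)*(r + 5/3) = r^3 + 2*r^2/3 - 19*r/9 - 20/27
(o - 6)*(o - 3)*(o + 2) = o^3 - 7*o^2 + 36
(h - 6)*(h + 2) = h^2 - 4*h - 12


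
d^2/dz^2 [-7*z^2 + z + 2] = -14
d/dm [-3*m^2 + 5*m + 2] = 5 - 6*m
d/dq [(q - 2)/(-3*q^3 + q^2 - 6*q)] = (-q*(3*q^2 - q + 6) + (q - 2)*(9*q^2 - 2*q + 6))/(q^2*(3*q^2 - q + 6)^2)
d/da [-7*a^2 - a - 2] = -14*a - 1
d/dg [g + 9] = 1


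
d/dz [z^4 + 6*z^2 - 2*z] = 4*z^3 + 12*z - 2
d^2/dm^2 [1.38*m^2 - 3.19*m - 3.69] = 2.76000000000000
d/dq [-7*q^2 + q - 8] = 1 - 14*q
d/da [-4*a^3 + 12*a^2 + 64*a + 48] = -12*a^2 + 24*a + 64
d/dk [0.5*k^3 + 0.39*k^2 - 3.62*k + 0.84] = 1.5*k^2 + 0.78*k - 3.62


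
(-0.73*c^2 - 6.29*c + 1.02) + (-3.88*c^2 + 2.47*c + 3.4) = -4.61*c^2 - 3.82*c + 4.42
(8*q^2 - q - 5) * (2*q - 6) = 16*q^3 - 50*q^2 - 4*q + 30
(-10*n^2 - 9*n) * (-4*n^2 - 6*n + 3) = 40*n^4 + 96*n^3 + 24*n^2 - 27*n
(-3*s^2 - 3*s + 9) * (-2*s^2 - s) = 6*s^4 + 9*s^3 - 15*s^2 - 9*s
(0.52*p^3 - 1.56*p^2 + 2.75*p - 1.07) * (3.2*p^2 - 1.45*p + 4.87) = 1.664*p^5 - 5.746*p^4 + 13.5944*p^3 - 15.0087*p^2 + 14.944*p - 5.2109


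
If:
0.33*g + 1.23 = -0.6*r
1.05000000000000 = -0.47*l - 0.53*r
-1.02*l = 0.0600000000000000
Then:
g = -0.22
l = -0.06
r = -1.93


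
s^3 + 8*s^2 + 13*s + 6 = (s + 1)^2*(s + 6)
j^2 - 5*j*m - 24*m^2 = (j - 8*m)*(j + 3*m)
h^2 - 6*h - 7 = (h - 7)*(h + 1)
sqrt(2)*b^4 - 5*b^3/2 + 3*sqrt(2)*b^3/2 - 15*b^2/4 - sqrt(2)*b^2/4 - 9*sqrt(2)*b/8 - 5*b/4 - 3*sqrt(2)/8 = (b + 1/2)*(b + 1)*(b - 3*sqrt(2)/2)*(sqrt(2)*b + 1/2)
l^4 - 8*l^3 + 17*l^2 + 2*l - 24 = (l - 4)*(l - 3)*(l - 2)*(l + 1)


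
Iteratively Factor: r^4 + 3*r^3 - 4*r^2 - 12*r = (r)*(r^3 + 3*r^2 - 4*r - 12) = r*(r - 2)*(r^2 + 5*r + 6) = r*(r - 2)*(r + 2)*(r + 3)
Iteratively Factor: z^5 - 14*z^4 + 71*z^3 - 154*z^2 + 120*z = (z - 2)*(z^4 - 12*z^3 + 47*z^2 - 60*z) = (z - 3)*(z - 2)*(z^3 - 9*z^2 + 20*z) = (z - 5)*(z - 3)*(z - 2)*(z^2 - 4*z) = (z - 5)*(z - 4)*(z - 3)*(z - 2)*(z)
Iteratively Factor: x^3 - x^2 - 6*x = (x - 3)*(x^2 + 2*x) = x*(x - 3)*(x + 2)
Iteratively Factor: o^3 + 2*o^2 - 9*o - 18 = (o + 2)*(o^2 - 9) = (o - 3)*(o + 2)*(o + 3)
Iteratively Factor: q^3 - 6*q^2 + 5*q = (q)*(q^2 - 6*q + 5) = q*(q - 1)*(q - 5)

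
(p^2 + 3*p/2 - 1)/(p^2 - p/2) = (p + 2)/p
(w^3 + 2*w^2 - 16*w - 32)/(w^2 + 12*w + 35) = (w^3 + 2*w^2 - 16*w - 32)/(w^2 + 12*w + 35)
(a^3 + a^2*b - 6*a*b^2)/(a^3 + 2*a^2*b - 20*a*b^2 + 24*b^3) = a*(a + 3*b)/(a^2 + 4*a*b - 12*b^2)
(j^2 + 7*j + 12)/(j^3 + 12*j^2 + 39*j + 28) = (j + 3)/(j^2 + 8*j + 7)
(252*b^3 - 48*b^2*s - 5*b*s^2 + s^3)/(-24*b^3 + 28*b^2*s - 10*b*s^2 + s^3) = (-42*b^2 + b*s + s^2)/(4*b^2 - 4*b*s + s^2)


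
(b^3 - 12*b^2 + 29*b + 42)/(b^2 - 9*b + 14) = (b^2 - 5*b - 6)/(b - 2)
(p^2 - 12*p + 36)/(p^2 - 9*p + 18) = (p - 6)/(p - 3)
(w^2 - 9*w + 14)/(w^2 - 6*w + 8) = (w - 7)/(w - 4)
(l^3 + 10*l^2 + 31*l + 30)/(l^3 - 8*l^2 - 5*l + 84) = (l^2 + 7*l + 10)/(l^2 - 11*l + 28)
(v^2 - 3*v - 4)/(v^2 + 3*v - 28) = (v + 1)/(v + 7)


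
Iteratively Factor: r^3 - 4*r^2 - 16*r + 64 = (r - 4)*(r^2 - 16) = (r - 4)^2*(r + 4)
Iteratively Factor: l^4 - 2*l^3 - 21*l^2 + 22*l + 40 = (l - 5)*(l^3 + 3*l^2 - 6*l - 8) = (l - 5)*(l - 2)*(l^2 + 5*l + 4) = (l - 5)*(l - 2)*(l + 1)*(l + 4)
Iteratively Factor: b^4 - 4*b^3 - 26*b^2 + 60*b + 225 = (b + 3)*(b^3 - 7*b^2 - 5*b + 75) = (b - 5)*(b + 3)*(b^2 - 2*b - 15) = (b - 5)*(b + 3)^2*(b - 5)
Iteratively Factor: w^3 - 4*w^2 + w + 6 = (w - 2)*(w^2 - 2*w - 3) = (w - 2)*(w + 1)*(w - 3)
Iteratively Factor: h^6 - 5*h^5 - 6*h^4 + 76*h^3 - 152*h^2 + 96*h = (h + 4)*(h^5 - 9*h^4 + 30*h^3 - 44*h^2 + 24*h) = (h - 2)*(h + 4)*(h^4 - 7*h^3 + 16*h^2 - 12*h) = (h - 3)*(h - 2)*(h + 4)*(h^3 - 4*h^2 + 4*h) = h*(h - 3)*(h - 2)*(h + 4)*(h^2 - 4*h + 4) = h*(h - 3)*(h - 2)^2*(h + 4)*(h - 2)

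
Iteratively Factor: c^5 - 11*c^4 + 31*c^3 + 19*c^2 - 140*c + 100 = (c - 5)*(c^4 - 6*c^3 + c^2 + 24*c - 20) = (c - 5)^2*(c^3 - c^2 - 4*c + 4) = (c - 5)^2*(c - 2)*(c^2 + c - 2) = (c - 5)^2*(c - 2)*(c - 1)*(c + 2)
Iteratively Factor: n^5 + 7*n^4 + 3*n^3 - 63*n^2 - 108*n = (n)*(n^4 + 7*n^3 + 3*n^2 - 63*n - 108) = n*(n + 3)*(n^3 + 4*n^2 - 9*n - 36) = n*(n + 3)^2*(n^2 + n - 12) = n*(n + 3)^2*(n + 4)*(n - 3)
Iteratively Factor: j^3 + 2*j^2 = (j)*(j^2 + 2*j) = j^2*(j + 2)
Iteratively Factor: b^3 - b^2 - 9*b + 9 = (b - 3)*(b^2 + 2*b - 3) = (b - 3)*(b + 3)*(b - 1)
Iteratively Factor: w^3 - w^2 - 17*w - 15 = (w - 5)*(w^2 + 4*w + 3) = (w - 5)*(w + 1)*(w + 3)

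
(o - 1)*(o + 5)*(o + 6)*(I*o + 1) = I*o^4 + o^3 + 10*I*o^3 + 10*o^2 + 19*I*o^2 + 19*o - 30*I*o - 30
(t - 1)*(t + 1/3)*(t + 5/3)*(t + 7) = t^4 + 8*t^3 + 50*t^2/9 - 32*t/3 - 35/9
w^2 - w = w*(w - 1)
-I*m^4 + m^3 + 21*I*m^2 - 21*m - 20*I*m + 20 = (m - 4)*(m + 5)*(m + I)*(-I*m + I)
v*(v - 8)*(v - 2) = v^3 - 10*v^2 + 16*v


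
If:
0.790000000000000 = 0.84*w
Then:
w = 0.94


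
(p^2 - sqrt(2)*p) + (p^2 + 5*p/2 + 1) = 2*p^2 - sqrt(2)*p + 5*p/2 + 1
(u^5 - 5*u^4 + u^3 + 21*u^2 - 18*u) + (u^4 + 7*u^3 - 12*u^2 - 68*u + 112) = u^5 - 4*u^4 + 8*u^3 + 9*u^2 - 86*u + 112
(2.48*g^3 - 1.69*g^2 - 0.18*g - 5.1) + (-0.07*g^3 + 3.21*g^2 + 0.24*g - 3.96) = 2.41*g^3 + 1.52*g^2 + 0.06*g - 9.06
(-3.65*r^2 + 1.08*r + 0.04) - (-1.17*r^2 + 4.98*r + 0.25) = -2.48*r^2 - 3.9*r - 0.21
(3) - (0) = 3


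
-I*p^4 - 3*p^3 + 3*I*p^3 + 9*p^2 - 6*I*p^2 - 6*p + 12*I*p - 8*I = (p - 2)*(p - 1)*(p - 4*I)*(-I*p + 1)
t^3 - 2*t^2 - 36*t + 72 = (t - 6)*(t - 2)*(t + 6)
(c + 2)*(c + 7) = c^2 + 9*c + 14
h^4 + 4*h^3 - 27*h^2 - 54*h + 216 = (h - 3)^2*(h + 4)*(h + 6)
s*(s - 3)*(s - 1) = s^3 - 4*s^2 + 3*s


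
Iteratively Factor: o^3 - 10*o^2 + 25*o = (o - 5)*(o^2 - 5*o) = (o - 5)^2*(o)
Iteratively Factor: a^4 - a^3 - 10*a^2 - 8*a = (a + 1)*(a^3 - 2*a^2 - 8*a) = a*(a + 1)*(a^2 - 2*a - 8) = a*(a + 1)*(a + 2)*(a - 4)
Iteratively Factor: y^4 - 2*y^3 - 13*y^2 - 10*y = (y - 5)*(y^3 + 3*y^2 + 2*y) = (y - 5)*(y + 2)*(y^2 + y) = (y - 5)*(y + 1)*(y + 2)*(y)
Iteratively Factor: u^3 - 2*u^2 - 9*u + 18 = (u + 3)*(u^2 - 5*u + 6) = (u - 2)*(u + 3)*(u - 3)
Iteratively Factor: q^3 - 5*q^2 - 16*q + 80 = (q - 4)*(q^2 - q - 20) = (q - 5)*(q - 4)*(q + 4)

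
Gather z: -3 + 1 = -2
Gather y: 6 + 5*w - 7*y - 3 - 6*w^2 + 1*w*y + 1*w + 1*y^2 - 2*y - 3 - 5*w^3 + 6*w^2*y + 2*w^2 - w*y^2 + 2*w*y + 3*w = -5*w^3 - 4*w^2 + 9*w + y^2*(1 - w) + y*(6*w^2 + 3*w - 9)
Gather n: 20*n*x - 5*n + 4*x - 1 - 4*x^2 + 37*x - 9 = n*(20*x - 5) - 4*x^2 + 41*x - 10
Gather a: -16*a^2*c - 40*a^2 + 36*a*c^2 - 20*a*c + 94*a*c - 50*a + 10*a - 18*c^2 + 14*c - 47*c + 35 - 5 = a^2*(-16*c - 40) + a*(36*c^2 + 74*c - 40) - 18*c^2 - 33*c + 30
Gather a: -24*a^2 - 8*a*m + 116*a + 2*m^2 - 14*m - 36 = -24*a^2 + a*(116 - 8*m) + 2*m^2 - 14*m - 36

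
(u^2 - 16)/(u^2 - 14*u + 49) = (u^2 - 16)/(u^2 - 14*u + 49)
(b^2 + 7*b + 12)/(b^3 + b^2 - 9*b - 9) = (b + 4)/(b^2 - 2*b - 3)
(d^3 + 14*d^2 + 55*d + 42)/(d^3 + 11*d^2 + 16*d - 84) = (d + 1)/(d - 2)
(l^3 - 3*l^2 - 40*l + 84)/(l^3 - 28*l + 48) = (l - 7)/(l - 4)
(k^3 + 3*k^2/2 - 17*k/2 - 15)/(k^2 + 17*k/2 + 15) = (k^2 - k - 6)/(k + 6)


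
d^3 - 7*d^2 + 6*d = d*(d - 6)*(d - 1)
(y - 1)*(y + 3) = y^2 + 2*y - 3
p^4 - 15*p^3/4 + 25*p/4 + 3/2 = (p - 3)*(p - 2)*(p + 1/4)*(p + 1)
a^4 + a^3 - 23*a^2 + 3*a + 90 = (a - 3)^2*(a + 2)*(a + 5)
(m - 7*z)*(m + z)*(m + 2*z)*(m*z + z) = m^4*z - 4*m^3*z^2 + m^3*z - 19*m^2*z^3 - 4*m^2*z^2 - 14*m*z^4 - 19*m*z^3 - 14*z^4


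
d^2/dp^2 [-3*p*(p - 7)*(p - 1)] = 48 - 18*p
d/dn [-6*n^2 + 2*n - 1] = 2 - 12*n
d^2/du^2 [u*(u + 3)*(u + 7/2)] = 6*u + 13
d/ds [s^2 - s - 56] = 2*s - 1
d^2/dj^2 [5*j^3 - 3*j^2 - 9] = 30*j - 6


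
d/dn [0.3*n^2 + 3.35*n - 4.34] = 0.6*n + 3.35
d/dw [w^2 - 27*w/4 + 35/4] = 2*w - 27/4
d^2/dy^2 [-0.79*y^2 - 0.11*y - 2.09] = -1.58000000000000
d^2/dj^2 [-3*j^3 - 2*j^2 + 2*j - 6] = -18*j - 4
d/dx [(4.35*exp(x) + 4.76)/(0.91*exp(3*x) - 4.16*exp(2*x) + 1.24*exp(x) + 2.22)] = (-7.917*exp(3*x) + 5.1012*exp(2*x) + 39.6032*exp(x) + 3.7546)*exp(x)/(0.8281*exp(6*x) - 7.5712*exp(5*x) + 19.5624*exp(4*x) - 6.2764*exp(3*x) - 16.9328*exp(2*x) + 5.5056*exp(x) + 4.9284)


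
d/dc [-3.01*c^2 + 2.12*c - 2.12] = 2.12 - 6.02*c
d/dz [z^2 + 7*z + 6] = 2*z + 7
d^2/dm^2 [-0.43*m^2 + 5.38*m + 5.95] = -0.860000000000000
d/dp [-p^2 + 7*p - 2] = 7 - 2*p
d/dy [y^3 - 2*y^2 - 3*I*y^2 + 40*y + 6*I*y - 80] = 3*y^2 - 4*y - 6*I*y + 40 + 6*I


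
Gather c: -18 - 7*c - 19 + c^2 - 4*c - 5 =c^2 - 11*c - 42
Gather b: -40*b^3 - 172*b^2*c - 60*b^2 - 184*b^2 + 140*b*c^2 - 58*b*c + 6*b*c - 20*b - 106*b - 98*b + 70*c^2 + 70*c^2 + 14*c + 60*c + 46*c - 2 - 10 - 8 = -40*b^3 + b^2*(-172*c - 244) + b*(140*c^2 - 52*c - 224) + 140*c^2 + 120*c - 20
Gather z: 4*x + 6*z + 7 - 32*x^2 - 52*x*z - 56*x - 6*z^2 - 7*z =-32*x^2 - 52*x - 6*z^2 + z*(-52*x - 1) + 7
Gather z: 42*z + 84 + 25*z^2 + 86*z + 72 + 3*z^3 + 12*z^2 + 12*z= 3*z^3 + 37*z^2 + 140*z + 156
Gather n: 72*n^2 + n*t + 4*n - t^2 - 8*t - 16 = 72*n^2 + n*(t + 4) - t^2 - 8*t - 16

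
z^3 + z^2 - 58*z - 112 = (z - 8)*(z + 2)*(z + 7)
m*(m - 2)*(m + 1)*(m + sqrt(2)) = m^4 - m^3 + sqrt(2)*m^3 - 2*m^2 - sqrt(2)*m^2 - 2*sqrt(2)*m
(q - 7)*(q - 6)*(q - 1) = q^3 - 14*q^2 + 55*q - 42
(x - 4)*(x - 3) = x^2 - 7*x + 12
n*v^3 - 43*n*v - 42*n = (v - 7)*(v + 6)*(n*v + n)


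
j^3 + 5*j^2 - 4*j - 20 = (j - 2)*(j + 2)*(j + 5)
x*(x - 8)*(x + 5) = x^3 - 3*x^2 - 40*x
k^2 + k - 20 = (k - 4)*(k + 5)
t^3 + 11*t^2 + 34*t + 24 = (t + 1)*(t + 4)*(t + 6)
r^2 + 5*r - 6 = (r - 1)*(r + 6)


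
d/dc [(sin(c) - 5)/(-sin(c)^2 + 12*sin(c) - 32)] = (sin(c)^2 - 10*sin(c) + 28)*cos(c)/(sin(c)^2 - 12*sin(c) + 32)^2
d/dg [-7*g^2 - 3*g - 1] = -14*g - 3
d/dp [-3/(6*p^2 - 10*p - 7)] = 6*(6*p - 5)/(-6*p^2 + 10*p + 7)^2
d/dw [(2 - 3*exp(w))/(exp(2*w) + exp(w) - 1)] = (3*exp(2*w) - 4*exp(w) + 1)*exp(w)/(exp(4*w) + 2*exp(3*w) - exp(2*w) - 2*exp(w) + 1)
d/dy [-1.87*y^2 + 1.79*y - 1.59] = 1.79 - 3.74*y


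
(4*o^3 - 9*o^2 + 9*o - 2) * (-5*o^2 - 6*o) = -20*o^5 + 21*o^4 + 9*o^3 - 44*o^2 + 12*o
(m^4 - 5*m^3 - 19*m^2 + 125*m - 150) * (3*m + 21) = 3*m^5 + 6*m^4 - 162*m^3 - 24*m^2 + 2175*m - 3150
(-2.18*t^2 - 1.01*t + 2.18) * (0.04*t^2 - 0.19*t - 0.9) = -0.0872*t^4 + 0.3738*t^3 + 2.2411*t^2 + 0.4948*t - 1.962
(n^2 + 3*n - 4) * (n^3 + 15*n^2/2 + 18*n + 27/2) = n^5 + 21*n^4/2 + 73*n^3/2 + 75*n^2/2 - 63*n/2 - 54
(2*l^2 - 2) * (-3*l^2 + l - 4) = -6*l^4 + 2*l^3 - 2*l^2 - 2*l + 8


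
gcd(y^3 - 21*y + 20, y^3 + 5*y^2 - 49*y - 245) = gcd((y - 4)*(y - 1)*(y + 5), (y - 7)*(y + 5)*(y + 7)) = y + 5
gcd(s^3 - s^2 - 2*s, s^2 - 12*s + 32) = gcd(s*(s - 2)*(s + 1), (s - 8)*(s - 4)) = 1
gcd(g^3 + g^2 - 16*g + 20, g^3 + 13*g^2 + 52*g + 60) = g + 5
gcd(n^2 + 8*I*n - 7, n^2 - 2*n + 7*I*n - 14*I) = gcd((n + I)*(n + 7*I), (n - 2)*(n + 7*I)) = n + 7*I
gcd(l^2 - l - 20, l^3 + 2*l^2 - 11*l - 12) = l + 4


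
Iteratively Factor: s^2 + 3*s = (s)*(s + 3)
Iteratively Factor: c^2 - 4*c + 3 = (c - 3)*(c - 1)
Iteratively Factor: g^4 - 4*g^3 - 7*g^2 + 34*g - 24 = (g - 2)*(g^3 - 2*g^2 - 11*g + 12) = (g - 2)*(g + 3)*(g^2 - 5*g + 4) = (g - 2)*(g - 1)*(g + 3)*(g - 4)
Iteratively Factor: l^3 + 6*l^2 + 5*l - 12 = (l + 4)*(l^2 + 2*l - 3) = (l + 3)*(l + 4)*(l - 1)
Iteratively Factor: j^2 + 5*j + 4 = (j + 1)*(j + 4)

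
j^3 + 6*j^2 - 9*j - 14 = (j - 2)*(j + 1)*(j + 7)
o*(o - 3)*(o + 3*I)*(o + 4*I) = o^4 - 3*o^3 + 7*I*o^3 - 12*o^2 - 21*I*o^2 + 36*o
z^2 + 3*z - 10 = (z - 2)*(z + 5)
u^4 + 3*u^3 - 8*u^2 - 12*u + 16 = (u - 2)*(u - 1)*(u + 2)*(u + 4)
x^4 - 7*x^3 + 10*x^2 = x^2*(x - 5)*(x - 2)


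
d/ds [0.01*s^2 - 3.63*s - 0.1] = 0.02*s - 3.63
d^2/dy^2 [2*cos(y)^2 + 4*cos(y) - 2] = -4*cos(y) - 4*cos(2*y)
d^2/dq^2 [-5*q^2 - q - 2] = -10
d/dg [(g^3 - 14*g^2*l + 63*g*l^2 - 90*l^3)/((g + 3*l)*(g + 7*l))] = (g^4 + 20*g^3*l - 140*g^2*l^2 - 408*g*l^3 + 2223*l^4)/(g^4 + 20*g^3*l + 142*g^2*l^2 + 420*g*l^3 + 441*l^4)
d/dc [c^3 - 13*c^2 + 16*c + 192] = 3*c^2 - 26*c + 16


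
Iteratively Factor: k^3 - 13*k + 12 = (k - 1)*(k^2 + k - 12) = (k - 3)*(k - 1)*(k + 4)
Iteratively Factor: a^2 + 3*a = (a)*(a + 3)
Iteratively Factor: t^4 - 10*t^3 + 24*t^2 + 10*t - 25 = (t - 5)*(t^3 - 5*t^2 - t + 5) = (t - 5)*(t + 1)*(t^2 - 6*t + 5) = (t - 5)*(t - 1)*(t + 1)*(t - 5)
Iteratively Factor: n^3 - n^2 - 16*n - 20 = (n + 2)*(n^2 - 3*n - 10) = (n + 2)^2*(n - 5)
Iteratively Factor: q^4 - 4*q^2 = (q)*(q^3 - 4*q) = q*(q - 2)*(q^2 + 2*q) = q*(q - 2)*(q + 2)*(q)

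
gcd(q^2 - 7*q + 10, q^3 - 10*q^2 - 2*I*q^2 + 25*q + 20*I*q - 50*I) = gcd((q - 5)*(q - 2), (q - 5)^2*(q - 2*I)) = q - 5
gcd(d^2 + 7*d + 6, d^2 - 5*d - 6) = d + 1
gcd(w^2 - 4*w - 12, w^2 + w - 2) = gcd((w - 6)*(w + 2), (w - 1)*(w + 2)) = w + 2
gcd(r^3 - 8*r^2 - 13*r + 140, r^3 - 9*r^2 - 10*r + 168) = r^2 - 3*r - 28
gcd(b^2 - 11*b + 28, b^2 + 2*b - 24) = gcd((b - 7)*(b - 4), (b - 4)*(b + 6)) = b - 4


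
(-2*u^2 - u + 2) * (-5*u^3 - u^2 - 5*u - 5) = 10*u^5 + 7*u^4 + u^3 + 13*u^2 - 5*u - 10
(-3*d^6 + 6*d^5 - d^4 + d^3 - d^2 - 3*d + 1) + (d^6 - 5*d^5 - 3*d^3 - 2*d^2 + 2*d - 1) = -2*d^6 + d^5 - d^4 - 2*d^3 - 3*d^2 - d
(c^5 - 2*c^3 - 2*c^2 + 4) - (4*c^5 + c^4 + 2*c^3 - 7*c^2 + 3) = -3*c^5 - c^4 - 4*c^3 + 5*c^2 + 1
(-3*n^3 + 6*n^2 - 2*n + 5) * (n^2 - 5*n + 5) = -3*n^5 + 21*n^4 - 47*n^3 + 45*n^2 - 35*n + 25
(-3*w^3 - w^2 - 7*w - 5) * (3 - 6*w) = 18*w^4 - 3*w^3 + 39*w^2 + 9*w - 15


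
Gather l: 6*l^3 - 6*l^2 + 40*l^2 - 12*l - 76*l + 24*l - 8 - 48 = 6*l^3 + 34*l^2 - 64*l - 56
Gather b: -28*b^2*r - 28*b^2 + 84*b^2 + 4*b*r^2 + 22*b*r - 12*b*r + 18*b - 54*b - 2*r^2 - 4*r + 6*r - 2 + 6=b^2*(56 - 28*r) + b*(4*r^2 + 10*r - 36) - 2*r^2 + 2*r + 4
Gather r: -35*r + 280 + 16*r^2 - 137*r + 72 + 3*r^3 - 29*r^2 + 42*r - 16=3*r^3 - 13*r^2 - 130*r + 336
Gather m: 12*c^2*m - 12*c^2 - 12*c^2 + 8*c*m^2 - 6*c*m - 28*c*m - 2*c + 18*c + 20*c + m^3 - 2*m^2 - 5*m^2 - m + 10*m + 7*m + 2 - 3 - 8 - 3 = -24*c^2 + 36*c + m^3 + m^2*(8*c - 7) + m*(12*c^2 - 34*c + 16) - 12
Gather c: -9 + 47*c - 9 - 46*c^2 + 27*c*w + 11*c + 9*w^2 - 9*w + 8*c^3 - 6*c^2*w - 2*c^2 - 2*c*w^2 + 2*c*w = 8*c^3 + c^2*(-6*w - 48) + c*(-2*w^2 + 29*w + 58) + 9*w^2 - 9*w - 18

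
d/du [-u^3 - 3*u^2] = 3*u*(-u - 2)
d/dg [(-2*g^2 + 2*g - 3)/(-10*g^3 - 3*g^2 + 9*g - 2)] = (-20*g^4 + 40*g^3 - 102*g^2 - 10*g + 23)/(100*g^6 + 60*g^5 - 171*g^4 - 14*g^3 + 93*g^2 - 36*g + 4)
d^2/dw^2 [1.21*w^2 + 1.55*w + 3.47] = 2.42000000000000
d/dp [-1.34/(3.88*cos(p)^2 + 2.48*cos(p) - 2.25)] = -(10.3984*cos(p) + 3.3232)*sin(p)/(3.88*cos(p)^2 + 2.48*cos(p) - 2.25)^2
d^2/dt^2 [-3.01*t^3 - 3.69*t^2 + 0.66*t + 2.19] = -18.06*t - 7.38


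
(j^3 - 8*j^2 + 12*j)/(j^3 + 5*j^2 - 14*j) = (j - 6)/(j + 7)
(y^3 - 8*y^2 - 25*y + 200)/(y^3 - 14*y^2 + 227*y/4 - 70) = 4*(y^2 - 25)/(4*y^2 - 24*y + 35)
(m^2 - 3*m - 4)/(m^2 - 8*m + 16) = (m + 1)/(m - 4)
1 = 1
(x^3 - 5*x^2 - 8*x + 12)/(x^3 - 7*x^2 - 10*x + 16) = (x - 6)/(x - 8)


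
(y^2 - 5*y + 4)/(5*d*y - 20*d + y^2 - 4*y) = (y - 1)/(5*d + y)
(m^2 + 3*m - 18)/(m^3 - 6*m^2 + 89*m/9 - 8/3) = 9*(m + 6)/(9*m^2 - 27*m + 8)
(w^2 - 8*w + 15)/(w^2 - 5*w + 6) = (w - 5)/(w - 2)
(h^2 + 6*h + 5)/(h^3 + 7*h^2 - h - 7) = (h + 5)/(h^2 + 6*h - 7)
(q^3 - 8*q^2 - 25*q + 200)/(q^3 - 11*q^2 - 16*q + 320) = (q - 5)/(q - 8)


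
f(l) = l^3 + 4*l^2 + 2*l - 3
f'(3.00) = 53.00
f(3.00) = 66.00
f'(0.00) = 2.00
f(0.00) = -3.00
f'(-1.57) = -3.17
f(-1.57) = -0.15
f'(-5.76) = 55.45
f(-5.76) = -72.91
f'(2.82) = 48.42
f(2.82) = 56.88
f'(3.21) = 58.59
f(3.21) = 77.71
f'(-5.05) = 38.11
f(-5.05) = -39.88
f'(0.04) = 2.32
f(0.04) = -2.91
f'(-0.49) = -1.20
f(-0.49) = -3.14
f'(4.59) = 101.92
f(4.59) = 187.15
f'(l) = 3*l^2 + 8*l + 2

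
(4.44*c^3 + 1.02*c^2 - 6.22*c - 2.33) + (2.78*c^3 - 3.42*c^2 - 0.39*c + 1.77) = 7.22*c^3 - 2.4*c^2 - 6.61*c - 0.56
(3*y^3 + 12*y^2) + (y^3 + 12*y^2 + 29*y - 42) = 4*y^3 + 24*y^2 + 29*y - 42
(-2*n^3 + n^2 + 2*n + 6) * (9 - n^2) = 2*n^5 - n^4 - 20*n^3 + 3*n^2 + 18*n + 54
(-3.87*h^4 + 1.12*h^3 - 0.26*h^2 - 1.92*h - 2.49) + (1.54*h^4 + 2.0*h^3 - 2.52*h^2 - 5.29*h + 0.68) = -2.33*h^4 + 3.12*h^3 - 2.78*h^2 - 7.21*h - 1.81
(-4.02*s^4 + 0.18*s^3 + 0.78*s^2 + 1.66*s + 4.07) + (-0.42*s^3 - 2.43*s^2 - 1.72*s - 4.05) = -4.02*s^4 - 0.24*s^3 - 1.65*s^2 - 0.0600000000000001*s + 0.0200000000000005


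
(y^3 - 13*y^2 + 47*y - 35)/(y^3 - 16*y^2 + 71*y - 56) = (y - 5)/(y - 8)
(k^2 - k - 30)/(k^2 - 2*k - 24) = (k + 5)/(k + 4)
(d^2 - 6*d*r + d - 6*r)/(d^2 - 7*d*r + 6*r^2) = (-d - 1)/(-d + r)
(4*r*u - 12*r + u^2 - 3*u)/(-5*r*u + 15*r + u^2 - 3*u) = (-4*r - u)/(5*r - u)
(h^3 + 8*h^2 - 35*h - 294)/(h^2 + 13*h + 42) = (h^2 + h - 42)/(h + 6)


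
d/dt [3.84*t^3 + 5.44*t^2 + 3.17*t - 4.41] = 11.52*t^2 + 10.88*t + 3.17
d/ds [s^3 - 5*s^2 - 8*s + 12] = 3*s^2 - 10*s - 8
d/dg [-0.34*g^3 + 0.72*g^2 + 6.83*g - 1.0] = -1.02*g^2 + 1.44*g + 6.83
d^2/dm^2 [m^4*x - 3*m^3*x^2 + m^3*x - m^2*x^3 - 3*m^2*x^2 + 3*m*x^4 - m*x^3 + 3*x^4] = 2*x*(6*m^2 - 9*m*x + 3*m - x^2 - 3*x)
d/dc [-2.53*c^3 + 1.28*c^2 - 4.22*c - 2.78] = -7.59*c^2 + 2.56*c - 4.22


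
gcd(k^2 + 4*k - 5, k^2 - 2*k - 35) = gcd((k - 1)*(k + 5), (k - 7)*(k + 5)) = k + 5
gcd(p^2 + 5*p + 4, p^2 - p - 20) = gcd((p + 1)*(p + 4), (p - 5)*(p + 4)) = p + 4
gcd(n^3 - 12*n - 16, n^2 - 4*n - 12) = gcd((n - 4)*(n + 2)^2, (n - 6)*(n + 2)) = n + 2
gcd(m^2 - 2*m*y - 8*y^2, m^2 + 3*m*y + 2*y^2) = m + 2*y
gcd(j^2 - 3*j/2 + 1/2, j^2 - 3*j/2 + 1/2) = j^2 - 3*j/2 + 1/2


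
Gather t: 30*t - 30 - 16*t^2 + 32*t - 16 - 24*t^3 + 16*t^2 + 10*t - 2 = -24*t^3 + 72*t - 48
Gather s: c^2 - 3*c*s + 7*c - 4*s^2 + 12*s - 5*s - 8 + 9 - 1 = c^2 + 7*c - 4*s^2 + s*(7 - 3*c)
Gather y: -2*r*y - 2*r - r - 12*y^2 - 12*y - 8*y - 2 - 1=-3*r - 12*y^2 + y*(-2*r - 20) - 3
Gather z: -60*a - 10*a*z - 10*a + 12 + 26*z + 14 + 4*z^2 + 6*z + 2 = -70*a + 4*z^2 + z*(32 - 10*a) + 28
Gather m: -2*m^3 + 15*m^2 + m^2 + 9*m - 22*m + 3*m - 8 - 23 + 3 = -2*m^3 + 16*m^2 - 10*m - 28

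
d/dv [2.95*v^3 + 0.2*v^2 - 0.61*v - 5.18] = 8.85*v^2 + 0.4*v - 0.61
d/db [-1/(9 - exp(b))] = -exp(b)/(exp(b) - 9)^2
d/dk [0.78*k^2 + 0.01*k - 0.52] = 1.56*k + 0.01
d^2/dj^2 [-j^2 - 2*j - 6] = -2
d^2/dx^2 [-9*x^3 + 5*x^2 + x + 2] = 10 - 54*x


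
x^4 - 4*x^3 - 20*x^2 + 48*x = x*(x - 6)*(x - 2)*(x + 4)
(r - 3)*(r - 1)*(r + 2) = r^3 - 2*r^2 - 5*r + 6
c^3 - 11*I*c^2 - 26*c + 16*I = (c - 8*I)*(c - 2*I)*(c - I)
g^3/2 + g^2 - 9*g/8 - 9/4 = (g/2 + 1)*(g - 3/2)*(g + 3/2)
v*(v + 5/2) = v^2 + 5*v/2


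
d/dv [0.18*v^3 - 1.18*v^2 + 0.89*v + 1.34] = 0.54*v^2 - 2.36*v + 0.89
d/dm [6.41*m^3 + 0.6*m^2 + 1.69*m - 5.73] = 19.23*m^2 + 1.2*m + 1.69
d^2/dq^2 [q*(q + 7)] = 2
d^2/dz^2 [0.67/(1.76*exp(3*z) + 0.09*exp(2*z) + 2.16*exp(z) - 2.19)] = (0.67*(5.28*exp(2*z) + 0.18*exp(z) + 2.16)*(10.56*exp(2*z) + 0.36*exp(z) + 4.32)*exp(z) - (10.6128*exp(2*z) + 0.2412*exp(z) + 1.4472)*(1.76*exp(3*z) + 0.09*exp(2*z) + 2.16*exp(z) - 2.19))*exp(z)/(1.76*exp(3*z) + 0.09*exp(2*z) + 2.16*exp(z) - 2.19)^3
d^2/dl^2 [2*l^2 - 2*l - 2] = 4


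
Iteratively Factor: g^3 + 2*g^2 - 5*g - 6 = (g + 1)*(g^2 + g - 6) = (g + 1)*(g + 3)*(g - 2)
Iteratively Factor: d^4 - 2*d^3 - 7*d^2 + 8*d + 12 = (d - 2)*(d^3 - 7*d - 6) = (d - 3)*(d - 2)*(d^2 + 3*d + 2) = (d - 3)*(d - 2)*(d + 1)*(d + 2)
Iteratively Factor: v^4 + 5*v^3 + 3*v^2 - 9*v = (v + 3)*(v^3 + 2*v^2 - 3*v) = (v - 1)*(v + 3)*(v^2 + 3*v) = v*(v - 1)*(v + 3)*(v + 3)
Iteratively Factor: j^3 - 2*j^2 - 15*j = (j - 5)*(j^2 + 3*j) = (j - 5)*(j + 3)*(j)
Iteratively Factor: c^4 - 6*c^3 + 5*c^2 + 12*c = (c + 1)*(c^3 - 7*c^2 + 12*c) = (c - 3)*(c + 1)*(c^2 - 4*c) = c*(c - 3)*(c + 1)*(c - 4)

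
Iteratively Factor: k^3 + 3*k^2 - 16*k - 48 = (k + 4)*(k^2 - k - 12) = (k - 4)*(k + 4)*(k + 3)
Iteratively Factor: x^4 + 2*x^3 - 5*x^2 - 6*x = (x + 3)*(x^3 - x^2 - 2*x) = (x - 2)*(x + 3)*(x^2 + x) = (x - 2)*(x + 1)*(x + 3)*(x)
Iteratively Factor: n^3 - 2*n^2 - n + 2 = (n - 1)*(n^2 - n - 2) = (n - 1)*(n + 1)*(n - 2)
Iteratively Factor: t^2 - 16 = (t - 4)*(t + 4)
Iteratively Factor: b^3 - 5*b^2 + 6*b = (b - 2)*(b^2 - 3*b) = (b - 3)*(b - 2)*(b)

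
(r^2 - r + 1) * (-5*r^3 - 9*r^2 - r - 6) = -5*r^5 - 4*r^4 + 3*r^3 - 14*r^2 + 5*r - 6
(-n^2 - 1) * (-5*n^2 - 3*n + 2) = 5*n^4 + 3*n^3 + 3*n^2 + 3*n - 2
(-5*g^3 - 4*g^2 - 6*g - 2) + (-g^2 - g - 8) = -5*g^3 - 5*g^2 - 7*g - 10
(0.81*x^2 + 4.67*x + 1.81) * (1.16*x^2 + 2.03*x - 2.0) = 0.9396*x^4 + 7.0615*x^3 + 9.9597*x^2 - 5.6657*x - 3.62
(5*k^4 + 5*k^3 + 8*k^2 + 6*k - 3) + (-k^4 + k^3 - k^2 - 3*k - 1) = 4*k^4 + 6*k^3 + 7*k^2 + 3*k - 4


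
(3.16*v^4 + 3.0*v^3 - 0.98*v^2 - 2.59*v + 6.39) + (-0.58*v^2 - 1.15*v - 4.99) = 3.16*v^4 + 3.0*v^3 - 1.56*v^2 - 3.74*v + 1.4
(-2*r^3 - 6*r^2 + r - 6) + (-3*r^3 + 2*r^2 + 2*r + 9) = -5*r^3 - 4*r^2 + 3*r + 3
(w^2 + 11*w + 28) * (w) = w^3 + 11*w^2 + 28*w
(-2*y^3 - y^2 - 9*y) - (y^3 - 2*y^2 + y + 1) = -3*y^3 + y^2 - 10*y - 1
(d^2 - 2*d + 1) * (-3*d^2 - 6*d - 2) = -3*d^4 + 7*d^2 - 2*d - 2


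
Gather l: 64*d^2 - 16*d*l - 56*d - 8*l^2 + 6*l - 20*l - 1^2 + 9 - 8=64*d^2 - 56*d - 8*l^2 + l*(-16*d - 14)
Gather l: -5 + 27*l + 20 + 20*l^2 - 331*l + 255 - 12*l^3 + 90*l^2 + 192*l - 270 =-12*l^3 + 110*l^2 - 112*l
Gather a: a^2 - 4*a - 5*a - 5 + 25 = a^2 - 9*a + 20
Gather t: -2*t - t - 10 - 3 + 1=-3*t - 12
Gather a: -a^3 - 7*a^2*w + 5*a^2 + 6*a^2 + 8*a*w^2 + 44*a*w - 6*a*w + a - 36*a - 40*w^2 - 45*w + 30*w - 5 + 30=-a^3 + a^2*(11 - 7*w) + a*(8*w^2 + 38*w - 35) - 40*w^2 - 15*w + 25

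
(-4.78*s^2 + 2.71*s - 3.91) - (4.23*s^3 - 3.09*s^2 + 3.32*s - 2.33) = -4.23*s^3 - 1.69*s^2 - 0.61*s - 1.58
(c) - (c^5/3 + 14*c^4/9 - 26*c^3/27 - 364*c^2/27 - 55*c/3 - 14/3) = -c^5/3 - 14*c^4/9 + 26*c^3/27 + 364*c^2/27 + 58*c/3 + 14/3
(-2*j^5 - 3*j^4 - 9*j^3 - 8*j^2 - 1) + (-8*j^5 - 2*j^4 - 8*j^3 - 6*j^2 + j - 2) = -10*j^5 - 5*j^4 - 17*j^3 - 14*j^2 + j - 3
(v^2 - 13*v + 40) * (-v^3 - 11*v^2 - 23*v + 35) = -v^5 + 2*v^4 + 80*v^3 - 106*v^2 - 1375*v + 1400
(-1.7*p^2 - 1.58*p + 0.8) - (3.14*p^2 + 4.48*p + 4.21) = -4.84*p^2 - 6.06*p - 3.41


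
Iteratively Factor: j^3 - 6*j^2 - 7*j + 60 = (j + 3)*(j^2 - 9*j + 20) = (j - 4)*(j + 3)*(j - 5)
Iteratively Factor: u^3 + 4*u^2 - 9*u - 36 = (u + 4)*(u^2 - 9) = (u - 3)*(u + 4)*(u + 3)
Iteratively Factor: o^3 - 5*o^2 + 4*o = (o - 1)*(o^2 - 4*o) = (o - 4)*(o - 1)*(o)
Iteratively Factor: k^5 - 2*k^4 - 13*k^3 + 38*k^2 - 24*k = (k + 4)*(k^4 - 6*k^3 + 11*k^2 - 6*k) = (k - 2)*(k + 4)*(k^3 - 4*k^2 + 3*k) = k*(k - 2)*(k + 4)*(k^2 - 4*k + 3) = k*(k - 3)*(k - 2)*(k + 4)*(k - 1)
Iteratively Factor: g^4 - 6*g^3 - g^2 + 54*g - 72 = (g + 3)*(g^3 - 9*g^2 + 26*g - 24) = (g - 2)*(g + 3)*(g^2 - 7*g + 12) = (g - 4)*(g - 2)*(g + 3)*(g - 3)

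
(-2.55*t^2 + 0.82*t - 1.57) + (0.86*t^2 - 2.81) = -1.69*t^2 + 0.82*t - 4.38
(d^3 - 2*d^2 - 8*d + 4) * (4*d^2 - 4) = 4*d^5 - 8*d^4 - 36*d^3 + 24*d^2 + 32*d - 16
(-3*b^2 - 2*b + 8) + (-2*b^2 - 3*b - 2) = -5*b^2 - 5*b + 6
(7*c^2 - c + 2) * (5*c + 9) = 35*c^3 + 58*c^2 + c + 18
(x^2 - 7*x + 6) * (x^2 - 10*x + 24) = x^4 - 17*x^3 + 100*x^2 - 228*x + 144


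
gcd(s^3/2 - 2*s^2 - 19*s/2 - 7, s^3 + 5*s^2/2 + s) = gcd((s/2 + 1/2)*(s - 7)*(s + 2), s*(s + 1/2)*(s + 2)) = s + 2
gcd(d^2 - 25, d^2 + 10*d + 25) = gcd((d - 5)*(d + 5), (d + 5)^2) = d + 5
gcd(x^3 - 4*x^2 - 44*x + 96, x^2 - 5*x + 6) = x - 2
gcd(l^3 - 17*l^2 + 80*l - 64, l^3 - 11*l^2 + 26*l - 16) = l^2 - 9*l + 8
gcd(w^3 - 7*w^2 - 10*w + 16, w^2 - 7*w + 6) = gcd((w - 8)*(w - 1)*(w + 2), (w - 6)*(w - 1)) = w - 1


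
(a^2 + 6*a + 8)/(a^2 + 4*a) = (a + 2)/a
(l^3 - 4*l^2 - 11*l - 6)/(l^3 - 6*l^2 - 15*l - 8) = (l - 6)/(l - 8)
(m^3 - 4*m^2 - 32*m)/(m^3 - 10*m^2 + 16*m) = (m + 4)/(m - 2)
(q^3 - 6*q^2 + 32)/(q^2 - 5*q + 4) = (q^2 - 2*q - 8)/(q - 1)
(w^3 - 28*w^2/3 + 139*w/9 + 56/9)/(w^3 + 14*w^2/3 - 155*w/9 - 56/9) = (w - 7)/(w + 7)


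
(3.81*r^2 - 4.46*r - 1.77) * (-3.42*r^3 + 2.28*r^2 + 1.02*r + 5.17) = -13.0302*r^5 + 23.94*r^4 - 0.229199999999999*r^3 + 11.1129*r^2 - 24.8636*r - 9.1509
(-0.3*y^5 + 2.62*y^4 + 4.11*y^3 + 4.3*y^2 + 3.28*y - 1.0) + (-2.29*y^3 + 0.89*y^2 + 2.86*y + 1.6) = -0.3*y^5 + 2.62*y^4 + 1.82*y^3 + 5.19*y^2 + 6.14*y + 0.6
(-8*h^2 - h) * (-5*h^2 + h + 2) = 40*h^4 - 3*h^3 - 17*h^2 - 2*h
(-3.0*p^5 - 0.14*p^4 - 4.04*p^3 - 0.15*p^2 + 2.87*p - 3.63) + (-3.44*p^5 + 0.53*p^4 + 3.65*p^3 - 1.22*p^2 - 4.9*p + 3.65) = -6.44*p^5 + 0.39*p^4 - 0.39*p^3 - 1.37*p^2 - 2.03*p + 0.02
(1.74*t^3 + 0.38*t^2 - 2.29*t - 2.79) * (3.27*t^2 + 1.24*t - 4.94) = 5.6898*t^5 + 3.4002*t^4 - 15.6127*t^3 - 13.8401*t^2 + 7.853*t + 13.7826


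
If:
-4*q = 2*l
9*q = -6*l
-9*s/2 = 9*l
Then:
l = 0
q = 0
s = 0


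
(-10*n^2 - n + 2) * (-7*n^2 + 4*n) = 70*n^4 - 33*n^3 - 18*n^2 + 8*n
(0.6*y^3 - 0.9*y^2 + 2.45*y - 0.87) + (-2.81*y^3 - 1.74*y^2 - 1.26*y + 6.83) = -2.21*y^3 - 2.64*y^2 + 1.19*y + 5.96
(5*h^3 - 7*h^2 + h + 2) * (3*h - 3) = 15*h^4 - 36*h^3 + 24*h^2 + 3*h - 6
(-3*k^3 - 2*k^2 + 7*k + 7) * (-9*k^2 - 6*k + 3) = 27*k^5 + 36*k^4 - 60*k^3 - 111*k^2 - 21*k + 21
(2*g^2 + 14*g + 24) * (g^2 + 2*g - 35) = 2*g^4 + 18*g^3 - 18*g^2 - 442*g - 840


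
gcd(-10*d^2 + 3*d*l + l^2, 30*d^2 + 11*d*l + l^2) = 5*d + l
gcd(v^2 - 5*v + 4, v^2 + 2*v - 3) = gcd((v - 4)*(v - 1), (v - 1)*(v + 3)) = v - 1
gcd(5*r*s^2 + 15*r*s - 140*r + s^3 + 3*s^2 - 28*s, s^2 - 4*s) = s - 4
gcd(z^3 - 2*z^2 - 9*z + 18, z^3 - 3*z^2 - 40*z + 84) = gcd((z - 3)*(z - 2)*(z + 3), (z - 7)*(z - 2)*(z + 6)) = z - 2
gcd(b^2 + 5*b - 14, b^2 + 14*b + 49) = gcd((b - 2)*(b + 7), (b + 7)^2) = b + 7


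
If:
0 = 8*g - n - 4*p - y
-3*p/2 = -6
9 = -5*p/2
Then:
No Solution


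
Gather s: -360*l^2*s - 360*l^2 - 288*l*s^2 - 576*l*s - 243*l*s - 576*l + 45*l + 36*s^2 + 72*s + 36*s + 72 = -360*l^2 - 531*l + s^2*(36 - 288*l) + s*(-360*l^2 - 819*l + 108) + 72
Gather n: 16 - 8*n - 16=-8*n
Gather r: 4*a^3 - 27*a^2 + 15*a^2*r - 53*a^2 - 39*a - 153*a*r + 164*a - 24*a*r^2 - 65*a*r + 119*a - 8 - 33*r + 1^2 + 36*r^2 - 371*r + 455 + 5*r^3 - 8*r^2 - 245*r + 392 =4*a^3 - 80*a^2 + 244*a + 5*r^3 + r^2*(28 - 24*a) + r*(15*a^2 - 218*a - 649) + 840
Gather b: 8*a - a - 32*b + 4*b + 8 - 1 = 7*a - 28*b + 7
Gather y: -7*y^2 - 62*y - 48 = -7*y^2 - 62*y - 48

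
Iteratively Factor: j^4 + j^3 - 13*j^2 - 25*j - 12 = (j + 3)*(j^3 - 2*j^2 - 7*j - 4) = (j + 1)*(j + 3)*(j^2 - 3*j - 4) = (j + 1)^2*(j + 3)*(j - 4)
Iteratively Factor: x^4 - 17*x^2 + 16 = (x + 4)*(x^3 - 4*x^2 - x + 4) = (x - 4)*(x + 4)*(x^2 - 1) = (x - 4)*(x + 1)*(x + 4)*(x - 1)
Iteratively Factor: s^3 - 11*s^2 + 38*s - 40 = (s - 5)*(s^2 - 6*s + 8) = (s - 5)*(s - 4)*(s - 2)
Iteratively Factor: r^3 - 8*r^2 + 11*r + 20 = (r - 4)*(r^2 - 4*r - 5) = (r - 4)*(r + 1)*(r - 5)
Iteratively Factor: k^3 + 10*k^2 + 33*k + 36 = (k + 3)*(k^2 + 7*k + 12) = (k + 3)*(k + 4)*(k + 3)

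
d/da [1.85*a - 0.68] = 1.85000000000000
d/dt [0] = 0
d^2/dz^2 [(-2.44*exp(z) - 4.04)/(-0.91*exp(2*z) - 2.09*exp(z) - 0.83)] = (2.020564*exp(4*z) + 8.74146*exp(3*z) + 11.993436*exp(2*z) + 1.208808*exp(z) - 5.327272)*exp(z)/(0.753571*exp(6*z) + 5.192187*exp(5*z) + 13.986882*exp(4*z) + 18.600791*exp(3*z) + 12.757266*exp(2*z) + 4.319403*exp(z) + 0.571787)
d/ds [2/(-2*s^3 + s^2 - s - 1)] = 2*(6*s^2 - 2*s + 1)/(2*s^3 - s^2 + s + 1)^2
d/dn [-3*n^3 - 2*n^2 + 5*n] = -9*n^2 - 4*n + 5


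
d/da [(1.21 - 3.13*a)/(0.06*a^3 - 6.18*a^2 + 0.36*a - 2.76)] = (0.3756*a^3 - 19.5612*a^2 + 14.9556*a + 8.2032)/(0.0036*a^6 - 0.7416*a^5 + 38.2356*a^4 - 4.7808*a^3 + 34.2432*a^2 - 1.9872*a + 7.6176)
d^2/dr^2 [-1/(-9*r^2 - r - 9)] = 2*(-81*r^2 - 9*r + (18*r + 1)^2 - 81)/(9*r^2 + r + 9)^3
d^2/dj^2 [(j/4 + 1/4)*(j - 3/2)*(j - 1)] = 3*j/2 - 3/4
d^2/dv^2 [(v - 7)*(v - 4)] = 2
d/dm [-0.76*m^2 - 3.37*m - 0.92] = -1.52*m - 3.37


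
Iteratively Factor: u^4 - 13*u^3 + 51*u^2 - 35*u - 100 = (u - 5)*(u^3 - 8*u^2 + 11*u + 20) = (u - 5)^2*(u^2 - 3*u - 4) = (u - 5)^2*(u + 1)*(u - 4)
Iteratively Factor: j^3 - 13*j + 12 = (j - 3)*(j^2 + 3*j - 4) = (j - 3)*(j + 4)*(j - 1)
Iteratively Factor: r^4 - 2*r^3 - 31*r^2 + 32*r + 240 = (r - 5)*(r^3 + 3*r^2 - 16*r - 48) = (r - 5)*(r + 3)*(r^2 - 16) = (r - 5)*(r + 3)*(r + 4)*(r - 4)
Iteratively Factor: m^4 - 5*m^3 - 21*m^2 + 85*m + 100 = (m - 5)*(m^3 - 21*m - 20) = (m - 5)*(m + 1)*(m^2 - m - 20) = (m - 5)^2*(m + 1)*(m + 4)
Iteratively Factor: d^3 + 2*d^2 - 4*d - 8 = (d + 2)*(d^2 - 4) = (d - 2)*(d + 2)*(d + 2)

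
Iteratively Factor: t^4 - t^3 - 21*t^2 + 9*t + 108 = (t + 3)*(t^3 - 4*t^2 - 9*t + 36) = (t - 3)*(t + 3)*(t^2 - t - 12) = (t - 3)*(t + 3)^2*(t - 4)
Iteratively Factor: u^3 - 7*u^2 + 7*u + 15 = (u + 1)*(u^2 - 8*u + 15) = (u - 3)*(u + 1)*(u - 5)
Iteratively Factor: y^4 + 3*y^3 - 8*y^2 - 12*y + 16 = (y + 2)*(y^3 + y^2 - 10*y + 8) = (y + 2)*(y + 4)*(y^2 - 3*y + 2) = (y - 1)*(y + 2)*(y + 4)*(y - 2)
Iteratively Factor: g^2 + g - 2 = (g + 2)*(g - 1)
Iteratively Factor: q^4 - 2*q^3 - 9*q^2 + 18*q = (q + 3)*(q^3 - 5*q^2 + 6*q) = (q - 3)*(q + 3)*(q^2 - 2*q) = q*(q - 3)*(q + 3)*(q - 2)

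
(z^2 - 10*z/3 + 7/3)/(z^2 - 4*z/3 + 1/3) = (3*z - 7)/(3*z - 1)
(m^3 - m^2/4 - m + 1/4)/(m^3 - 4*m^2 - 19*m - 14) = (4*m^2 - 5*m + 1)/(4*(m^2 - 5*m - 14))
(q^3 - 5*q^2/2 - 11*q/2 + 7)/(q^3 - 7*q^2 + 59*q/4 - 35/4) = 2*(q + 2)/(2*q - 5)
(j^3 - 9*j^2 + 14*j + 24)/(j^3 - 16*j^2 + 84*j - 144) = (j + 1)/(j - 6)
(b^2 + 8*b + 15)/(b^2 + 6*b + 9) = (b + 5)/(b + 3)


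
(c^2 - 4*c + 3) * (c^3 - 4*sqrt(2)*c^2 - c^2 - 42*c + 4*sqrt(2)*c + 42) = c^5 - 4*sqrt(2)*c^4 - 5*c^4 - 35*c^3 + 20*sqrt(2)*c^3 - 28*sqrt(2)*c^2 + 207*c^2 - 294*c + 12*sqrt(2)*c + 126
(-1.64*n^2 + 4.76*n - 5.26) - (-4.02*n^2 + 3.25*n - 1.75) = 2.38*n^2 + 1.51*n - 3.51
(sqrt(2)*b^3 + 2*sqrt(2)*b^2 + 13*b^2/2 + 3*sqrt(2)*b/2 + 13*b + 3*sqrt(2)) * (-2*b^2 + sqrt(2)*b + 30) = -2*sqrt(2)*b^5 - 11*b^4 - 4*sqrt(2)*b^4 - 22*b^3 + 67*sqrt(2)*b^3/2 + 67*sqrt(2)*b^2 + 198*b^2 + 45*sqrt(2)*b + 396*b + 90*sqrt(2)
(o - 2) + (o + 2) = 2*o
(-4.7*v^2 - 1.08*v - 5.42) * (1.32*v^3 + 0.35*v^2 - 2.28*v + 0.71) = -6.204*v^5 - 3.0706*v^4 + 3.1836*v^3 - 2.7716*v^2 + 11.5908*v - 3.8482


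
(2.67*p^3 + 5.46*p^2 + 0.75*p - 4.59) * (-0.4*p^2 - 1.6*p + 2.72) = -1.068*p^5 - 6.456*p^4 - 1.7736*p^3 + 15.4872*p^2 + 9.384*p - 12.4848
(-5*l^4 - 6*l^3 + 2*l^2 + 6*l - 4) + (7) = -5*l^4 - 6*l^3 + 2*l^2 + 6*l + 3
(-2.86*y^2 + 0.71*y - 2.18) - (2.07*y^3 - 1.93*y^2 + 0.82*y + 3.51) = -2.07*y^3 - 0.93*y^2 - 0.11*y - 5.69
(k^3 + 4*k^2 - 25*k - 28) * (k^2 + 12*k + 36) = k^5 + 16*k^4 + 59*k^3 - 184*k^2 - 1236*k - 1008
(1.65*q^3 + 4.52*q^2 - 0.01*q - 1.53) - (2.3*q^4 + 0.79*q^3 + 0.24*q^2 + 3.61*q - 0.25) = -2.3*q^4 + 0.86*q^3 + 4.28*q^2 - 3.62*q - 1.28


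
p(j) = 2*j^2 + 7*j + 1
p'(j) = 4*j + 7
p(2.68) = 34.12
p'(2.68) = 17.72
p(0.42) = 4.29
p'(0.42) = 8.68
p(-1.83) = -5.11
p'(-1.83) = -0.32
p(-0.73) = -3.04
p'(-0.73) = 4.08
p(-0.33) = -1.09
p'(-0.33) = 5.68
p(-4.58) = 10.89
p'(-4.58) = -11.32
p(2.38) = 28.99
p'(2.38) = 16.52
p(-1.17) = -4.45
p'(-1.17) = 2.32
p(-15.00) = 346.00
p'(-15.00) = -53.00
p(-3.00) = -2.00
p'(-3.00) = -5.00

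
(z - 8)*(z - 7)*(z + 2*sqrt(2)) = z^3 - 15*z^2 + 2*sqrt(2)*z^2 - 30*sqrt(2)*z + 56*z + 112*sqrt(2)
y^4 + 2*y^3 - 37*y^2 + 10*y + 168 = (y - 4)*(y - 3)*(y + 2)*(y + 7)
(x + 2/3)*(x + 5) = x^2 + 17*x/3 + 10/3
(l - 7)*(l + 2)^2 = l^3 - 3*l^2 - 24*l - 28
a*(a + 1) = a^2 + a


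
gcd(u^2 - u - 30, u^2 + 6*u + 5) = u + 5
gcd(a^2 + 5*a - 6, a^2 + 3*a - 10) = 1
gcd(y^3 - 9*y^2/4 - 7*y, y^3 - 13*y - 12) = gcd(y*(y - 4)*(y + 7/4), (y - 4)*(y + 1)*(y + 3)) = y - 4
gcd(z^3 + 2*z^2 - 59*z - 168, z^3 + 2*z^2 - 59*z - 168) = z^3 + 2*z^2 - 59*z - 168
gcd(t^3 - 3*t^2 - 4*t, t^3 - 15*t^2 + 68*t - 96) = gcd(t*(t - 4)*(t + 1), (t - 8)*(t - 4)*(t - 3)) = t - 4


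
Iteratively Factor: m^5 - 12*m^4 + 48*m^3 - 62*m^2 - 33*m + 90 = (m - 2)*(m^4 - 10*m^3 + 28*m^2 - 6*m - 45) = (m - 2)*(m + 1)*(m^3 - 11*m^2 + 39*m - 45) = (m - 3)*(m - 2)*(m + 1)*(m^2 - 8*m + 15) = (m - 3)^2*(m - 2)*(m + 1)*(m - 5)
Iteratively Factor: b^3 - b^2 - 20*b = (b)*(b^2 - b - 20) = b*(b - 5)*(b + 4)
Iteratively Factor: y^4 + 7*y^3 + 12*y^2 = (y)*(y^3 + 7*y^2 + 12*y) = y*(y + 4)*(y^2 + 3*y) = y*(y + 3)*(y + 4)*(y)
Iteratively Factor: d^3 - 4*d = (d)*(d^2 - 4) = d*(d - 2)*(d + 2)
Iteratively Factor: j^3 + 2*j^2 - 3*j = (j)*(j^2 + 2*j - 3) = j*(j + 3)*(j - 1)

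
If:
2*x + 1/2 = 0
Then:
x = -1/4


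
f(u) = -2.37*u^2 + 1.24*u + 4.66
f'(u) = 1.24 - 4.74*u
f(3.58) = -21.28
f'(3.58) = -15.73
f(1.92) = -1.70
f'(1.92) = -7.86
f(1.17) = 2.87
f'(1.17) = -4.31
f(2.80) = -10.45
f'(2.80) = -12.03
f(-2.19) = -9.42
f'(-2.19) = 11.62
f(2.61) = -8.25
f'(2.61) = -11.13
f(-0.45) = 3.62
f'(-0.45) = 3.37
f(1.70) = -0.08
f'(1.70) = -6.82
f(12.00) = -321.74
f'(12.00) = -55.64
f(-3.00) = -20.39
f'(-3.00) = 15.46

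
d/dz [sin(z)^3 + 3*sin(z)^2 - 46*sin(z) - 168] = (3*sin(z)^2 + 6*sin(z) - 46)*cos(z)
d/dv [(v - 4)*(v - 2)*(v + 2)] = 3*v^2 - 8*v - 4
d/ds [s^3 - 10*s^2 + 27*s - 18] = 3*s^2 - 20*s + 27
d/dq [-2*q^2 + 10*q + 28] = 10 - 4*q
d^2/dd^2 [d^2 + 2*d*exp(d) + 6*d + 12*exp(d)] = 2*d*exp(d) + 16*exp(d) + 2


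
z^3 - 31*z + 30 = (z - 5)*(z - 1)*(z + 6)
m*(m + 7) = m^2 + 7*m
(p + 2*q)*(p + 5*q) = p^2 + 7*p*q + 10*q^2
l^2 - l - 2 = (l - 2)*(l + 1)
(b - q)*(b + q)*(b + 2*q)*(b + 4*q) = b^4 + 6*b^3*q + 7*b^2*q^2 - 6*b*q^3 - 8*q^4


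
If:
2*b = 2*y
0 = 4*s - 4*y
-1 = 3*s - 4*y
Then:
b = 1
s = 1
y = 1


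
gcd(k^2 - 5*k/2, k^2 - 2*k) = k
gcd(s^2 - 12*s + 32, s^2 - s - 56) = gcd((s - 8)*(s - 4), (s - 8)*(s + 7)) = s - 8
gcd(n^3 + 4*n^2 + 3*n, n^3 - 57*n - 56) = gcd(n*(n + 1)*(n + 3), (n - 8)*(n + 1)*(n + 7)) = n + 1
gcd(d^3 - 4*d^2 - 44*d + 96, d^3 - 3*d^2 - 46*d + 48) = d^2 - 2*d - 48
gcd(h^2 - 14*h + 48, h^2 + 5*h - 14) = 1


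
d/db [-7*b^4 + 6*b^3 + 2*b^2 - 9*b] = -28*b^3 + 18*b^2 + 4*b - 9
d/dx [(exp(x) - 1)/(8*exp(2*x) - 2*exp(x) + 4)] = ((1 - exp(x))*(8*exp(x) - 1) + 4*exp(2*x) - exp(x) + 2)*exp(x)/(2*(4*exp(2*x) - exp(x) + 2)^2)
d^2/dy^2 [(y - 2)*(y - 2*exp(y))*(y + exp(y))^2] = -12*y^2*exp(2*y) + 12*y^2 - 18*y*exp(3*y) - 12*y + 24*exp(3*y) + 18*exp(2*y)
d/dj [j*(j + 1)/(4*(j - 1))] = (j^2 - 2*j - 1)/(4*(j^2 - 2*j + 1))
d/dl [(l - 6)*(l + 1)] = 2*l - 5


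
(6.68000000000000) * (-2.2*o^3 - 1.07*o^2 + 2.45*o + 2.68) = -14.696*o^3 - 7.1476*o^2 + 16.366*o + 17.9024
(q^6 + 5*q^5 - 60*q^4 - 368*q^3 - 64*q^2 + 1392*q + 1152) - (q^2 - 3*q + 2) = q^6 + 5*q^5 - 60*q^4 - 368*q^3 - 65*q^2 + 1395*q + 1150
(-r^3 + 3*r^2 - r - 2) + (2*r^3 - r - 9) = r^3 + 3*r^2 - 2*r - 11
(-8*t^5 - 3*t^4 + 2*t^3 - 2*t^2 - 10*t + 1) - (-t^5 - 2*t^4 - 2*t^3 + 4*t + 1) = -7*t^5 - t^4 + 4*t^3 - 2*t^2 - 14*t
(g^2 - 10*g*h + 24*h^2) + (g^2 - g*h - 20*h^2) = 2*g^2 - 11*g*h + 4*h^2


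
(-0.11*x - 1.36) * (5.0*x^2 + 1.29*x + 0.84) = -0.55*x^3 - 6.9419*x^2 - 1.8468*x - 1.1424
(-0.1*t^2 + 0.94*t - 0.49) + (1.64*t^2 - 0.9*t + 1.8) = 1.54*t^2 + 0.0399999999999999*t + 1.31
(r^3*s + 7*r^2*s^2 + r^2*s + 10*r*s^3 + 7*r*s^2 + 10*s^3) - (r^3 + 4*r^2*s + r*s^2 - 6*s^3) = r^3*s - r^3 + 7*r^2*s^2 - 3*r^2*s + 10*r*s^3 + 6*r*s^2 + 16*s^3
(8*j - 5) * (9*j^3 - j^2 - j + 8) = 72*j^4 - 53*j^3 - 3*j^2 + 69*j - 40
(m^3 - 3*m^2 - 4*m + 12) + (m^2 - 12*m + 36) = m^3 - 2*m^2 - 16*m + 48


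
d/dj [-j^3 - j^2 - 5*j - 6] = -3*j^2 - 2*j - 5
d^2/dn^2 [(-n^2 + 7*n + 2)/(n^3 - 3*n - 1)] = 2*(-9*(n^2 - 1)^2*(-n^2 + 7*n + 2) + 3*(-n*(-n^2 + 7*n + 2) + (2*n - 7)*(n^2 - 1))*(-n^3 + 3*n + 1) + (-n^3 + 3*n + 1)^2)/(-n^3 + 3*n + 1)^3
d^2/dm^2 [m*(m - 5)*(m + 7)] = 6*m + 4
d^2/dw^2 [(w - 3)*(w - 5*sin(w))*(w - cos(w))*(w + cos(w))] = 5*w^3*sin(w) - 15*w^2*sin(w) - 30*w^2*cos(w) + 2*w^2*cos(2*w) + 12*w^2 - 125*w*sin(w)/4 + 4*w*sin(2*w) - 45*w*sin(3*w)/4 + 60*w*cos(w) - 6*w*cos(2*w) - 18*w + 135*sin(w)/4 - 6*sin(2*w) + 135*sin(3*w)/4 + 5*cos(w)/2 - cos(2*w) + 15*cos(3*w)/2 - 1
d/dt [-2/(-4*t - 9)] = -8/(4*t + 9)^2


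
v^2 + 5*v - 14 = (v - 2)*(v + 7)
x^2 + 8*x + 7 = (x + 1)*(x + 7)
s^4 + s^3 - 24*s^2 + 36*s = s*(s - 3)*(s - 2)*(s + 6)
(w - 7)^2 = w^2 - 14*w + 49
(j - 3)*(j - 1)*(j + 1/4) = j^3 - 15*j^2/4 + 2*j + 3/4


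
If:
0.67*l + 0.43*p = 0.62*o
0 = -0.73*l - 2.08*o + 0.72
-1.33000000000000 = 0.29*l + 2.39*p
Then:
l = 0.54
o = 0.16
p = -0.62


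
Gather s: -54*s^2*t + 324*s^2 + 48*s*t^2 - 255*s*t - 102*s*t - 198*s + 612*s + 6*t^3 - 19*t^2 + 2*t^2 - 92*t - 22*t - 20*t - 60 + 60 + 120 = s^2*(324 - 54*t) + s*(48*t^2 - 357*t + 414) + 6*t^3 - 17*t^2 - 134*t + 120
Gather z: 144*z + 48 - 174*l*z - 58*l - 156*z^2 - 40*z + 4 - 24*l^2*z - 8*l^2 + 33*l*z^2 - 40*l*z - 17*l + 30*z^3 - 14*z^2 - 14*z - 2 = -8*l^2 - 75*l + 30*z^3 + z^2*(33*l - 170) + z*(-24*l^2 - 214*l + 90) + 50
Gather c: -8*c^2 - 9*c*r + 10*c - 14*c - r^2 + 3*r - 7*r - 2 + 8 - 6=-8*c^2 + c*(-9*r - 4) - r^2 - 4*r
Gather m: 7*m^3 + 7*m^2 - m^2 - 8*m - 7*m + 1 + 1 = 7*m^3 + 6*m^2 - 15*m + 2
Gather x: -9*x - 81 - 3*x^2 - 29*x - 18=-3*x^2 - 38*x - 99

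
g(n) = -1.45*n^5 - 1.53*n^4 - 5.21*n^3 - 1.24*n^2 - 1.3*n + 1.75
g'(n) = -7.25*n^4 - 6.12*n^3 - 15.63*n^2 - 2.48*n - 1.3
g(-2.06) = 70.95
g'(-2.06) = -139.58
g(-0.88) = 5.33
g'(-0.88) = -11.40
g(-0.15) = 1.93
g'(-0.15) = -1.26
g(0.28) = 1.16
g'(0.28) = -3.40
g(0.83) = -4.46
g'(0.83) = -21.07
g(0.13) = 1.55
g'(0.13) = -1.90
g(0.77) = -3.30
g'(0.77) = -17.82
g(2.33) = -218.58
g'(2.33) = -383.02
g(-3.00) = 363.58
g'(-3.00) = -556.54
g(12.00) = -401727.77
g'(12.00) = -163193.14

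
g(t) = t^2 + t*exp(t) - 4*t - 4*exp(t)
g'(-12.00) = -28.00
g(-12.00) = 192.00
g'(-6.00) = -16.02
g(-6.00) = 59.98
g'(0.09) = -7.00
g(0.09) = -4.63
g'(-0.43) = -7.09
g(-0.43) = -0.98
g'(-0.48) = -7.11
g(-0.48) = -0.62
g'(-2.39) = -9.27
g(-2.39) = 14.69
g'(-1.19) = -7.65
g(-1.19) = 4.60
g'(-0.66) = -7.21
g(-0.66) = 0.67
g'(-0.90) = -7.39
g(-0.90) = 2.42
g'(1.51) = -7.72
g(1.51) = -15.03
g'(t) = t*exp(t) + 2*t - 3*exp(t) - 4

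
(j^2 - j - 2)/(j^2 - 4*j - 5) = (j - 2)/(j - 5)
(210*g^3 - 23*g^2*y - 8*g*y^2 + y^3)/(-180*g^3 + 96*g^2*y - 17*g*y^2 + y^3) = (-35*g^2 - 2*g*y + y^2)/(30*g^2 - 11*g*y + y^2)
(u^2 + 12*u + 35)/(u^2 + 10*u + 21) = (u + 5)/(u + 3)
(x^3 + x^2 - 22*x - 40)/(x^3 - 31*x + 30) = (x^2 + 6*x + 8)/(x^2 + 5*x - 6)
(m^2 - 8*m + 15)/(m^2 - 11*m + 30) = (m - 3)/(m - 6)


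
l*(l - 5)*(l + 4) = l^3 - l^2 - 20*l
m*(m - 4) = m^2 - 4*m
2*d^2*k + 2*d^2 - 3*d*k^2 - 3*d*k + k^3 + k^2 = (-2*d + k)*(-d + k)*(k + 1)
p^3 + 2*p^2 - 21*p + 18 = (p - 3)*(p - 1)*(p + 6)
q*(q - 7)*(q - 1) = q^3 - 8*q^2 + 7*q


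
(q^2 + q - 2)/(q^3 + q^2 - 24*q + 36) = (q^2 + q - 2)/(q^3 + q^2 - 24*q + 36)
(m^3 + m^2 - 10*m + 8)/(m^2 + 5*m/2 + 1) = 2*(m^3 + m^2 - 10*m + 8)/(2*m^2 + 5*m + 2)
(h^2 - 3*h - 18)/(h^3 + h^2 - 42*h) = (h + 3)/(h*(h + 7))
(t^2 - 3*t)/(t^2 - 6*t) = (t - 3)/(t - 6)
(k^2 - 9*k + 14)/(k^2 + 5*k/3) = 3*(k^2 - 9*k + 14)/(k*(3*k + 5))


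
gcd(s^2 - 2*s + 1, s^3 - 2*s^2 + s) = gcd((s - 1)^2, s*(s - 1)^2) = s^2 - 2*s + 1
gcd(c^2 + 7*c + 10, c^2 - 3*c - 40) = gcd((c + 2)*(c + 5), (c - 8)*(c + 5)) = c + 5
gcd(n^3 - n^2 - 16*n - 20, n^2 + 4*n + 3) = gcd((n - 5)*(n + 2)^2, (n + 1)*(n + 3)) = 1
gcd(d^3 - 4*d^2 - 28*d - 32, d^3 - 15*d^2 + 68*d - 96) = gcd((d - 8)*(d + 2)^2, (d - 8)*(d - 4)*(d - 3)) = d - 8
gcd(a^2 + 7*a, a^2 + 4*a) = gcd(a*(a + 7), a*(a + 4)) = a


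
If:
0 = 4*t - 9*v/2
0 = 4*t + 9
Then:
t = -9/4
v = -2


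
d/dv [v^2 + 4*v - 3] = 2*v + 4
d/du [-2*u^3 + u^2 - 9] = 2*u*(1 - 3*u)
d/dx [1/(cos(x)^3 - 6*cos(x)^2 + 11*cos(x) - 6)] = (3*cos(x)^2 - 12*cos(x) + 11)*sin(x)/(cos(x)^3 - 6*cos(x)^2 + 11*cos(x) - 6)^2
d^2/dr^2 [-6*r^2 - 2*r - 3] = -12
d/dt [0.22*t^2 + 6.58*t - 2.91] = 0.44*t + 6.58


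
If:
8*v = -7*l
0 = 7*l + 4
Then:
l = -4/7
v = 1/2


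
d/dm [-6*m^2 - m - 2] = -12*m - 1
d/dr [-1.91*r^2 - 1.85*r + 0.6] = -3.82*r - 1.85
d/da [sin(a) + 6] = cos(a)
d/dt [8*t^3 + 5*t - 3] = 24*t^2 + 5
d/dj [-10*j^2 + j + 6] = 1 - 20*j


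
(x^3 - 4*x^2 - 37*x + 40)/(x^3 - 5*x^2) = (x^3 - 4*x^2 - 37*x + 40)/(x^2*(x - 5))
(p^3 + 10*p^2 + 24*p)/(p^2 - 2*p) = (p^2 + 10*p + 24)/(p - 2)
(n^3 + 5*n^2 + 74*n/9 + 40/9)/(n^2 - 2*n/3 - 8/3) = (3*n^2 + 11*n + 10)/(3*(n - 2))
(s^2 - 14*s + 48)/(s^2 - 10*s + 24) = (s - 8)/(s - 4)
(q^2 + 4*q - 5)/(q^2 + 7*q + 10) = (q - 1)/(q + 2)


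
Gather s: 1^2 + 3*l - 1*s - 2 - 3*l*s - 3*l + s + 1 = -3*l*s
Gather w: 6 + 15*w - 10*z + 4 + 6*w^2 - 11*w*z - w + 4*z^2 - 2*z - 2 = 6*w^2 + w*(14 - 11*z) + 4*z^2 - 12*z + 8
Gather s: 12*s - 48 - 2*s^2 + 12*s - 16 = -2*s^2 + 24*s - 64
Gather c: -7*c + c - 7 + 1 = -6*c - 6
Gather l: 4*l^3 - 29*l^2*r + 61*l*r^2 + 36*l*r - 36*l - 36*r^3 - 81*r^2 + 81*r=4*l^3 - 29*l^2*r + l*(61*r^2 + 36*r - 36) - 36*r^3 - 81*r^2 + 81*r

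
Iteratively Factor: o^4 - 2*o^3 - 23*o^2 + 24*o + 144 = (o + 3)*(o^3 - 5*o^2 - 8*o + 48) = (o + 3)^2*(o^2 - 8*o + 16) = (o - 4)*(o + 3)^2*(o - 4)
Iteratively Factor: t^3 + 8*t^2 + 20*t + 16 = (t + 4)*(t^2 + 4*t + 4) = (t + 2)*(t + 4)*(t + 2)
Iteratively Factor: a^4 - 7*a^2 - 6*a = (a)*(a^3 - 7*a - 6) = a*(a + 1)*(a^2 - a - 6) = a*(a - 3)*(a + 1)*(a + 2)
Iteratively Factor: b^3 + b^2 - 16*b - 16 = (b + 4)*(b^2 - 3*b - 4) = (b + 1)*(b + 4)*(b - 4)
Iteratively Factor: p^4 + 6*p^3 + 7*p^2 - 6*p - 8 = (p - 1)*(p^3 + 7*p^2 + 14*p + 8) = (p - 1)*(p + 4)*(p^2 + 3*p + 2) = (p - 1)*(p + 2)*(p + 4)*(p + 1)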